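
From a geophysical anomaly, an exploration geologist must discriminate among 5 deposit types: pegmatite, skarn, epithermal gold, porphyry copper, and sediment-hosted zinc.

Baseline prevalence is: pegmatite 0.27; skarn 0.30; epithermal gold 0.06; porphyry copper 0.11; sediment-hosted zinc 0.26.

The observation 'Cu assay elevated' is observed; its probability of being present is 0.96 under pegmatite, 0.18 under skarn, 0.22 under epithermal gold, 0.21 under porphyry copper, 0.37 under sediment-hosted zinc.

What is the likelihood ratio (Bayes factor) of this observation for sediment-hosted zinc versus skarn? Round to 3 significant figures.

Likelihood of this observation under each hypothesis:
  sediment-hosted zinc: 0.37
  skarn: 0.18
Bayes factor = 0.37 / 0.18 ≈ 2.06

2.06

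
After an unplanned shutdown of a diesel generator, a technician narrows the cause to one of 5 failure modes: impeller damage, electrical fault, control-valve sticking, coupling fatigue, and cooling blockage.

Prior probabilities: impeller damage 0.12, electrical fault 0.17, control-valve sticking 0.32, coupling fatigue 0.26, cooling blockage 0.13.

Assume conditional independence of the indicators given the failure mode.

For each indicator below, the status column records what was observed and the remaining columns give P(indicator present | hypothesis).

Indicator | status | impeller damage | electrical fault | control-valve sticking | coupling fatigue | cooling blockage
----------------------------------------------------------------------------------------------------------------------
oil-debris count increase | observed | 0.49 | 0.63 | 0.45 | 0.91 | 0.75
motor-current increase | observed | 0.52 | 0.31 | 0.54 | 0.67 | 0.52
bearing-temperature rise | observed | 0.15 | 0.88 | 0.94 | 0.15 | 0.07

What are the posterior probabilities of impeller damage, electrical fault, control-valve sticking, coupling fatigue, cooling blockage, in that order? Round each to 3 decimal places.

Multiply each prior by the joint likelihood of the indicator pattern:
  impeller damage: 0.12 × 0.49 × 0.52 × 0.15 = 0.0045864
  electrical fault: 0.17 × 0.63 × 0.31 × 0.88 = 0.029217
  control-valve sticking: 0.32 × 0.45 × 0.54 × 0.94 = 0.073094
  coupling fatigue: 0.26 × 0.91 × 0.67 × 0.15 = 0.023778
  cooling blockage: 0.13 × 0.75 × 0.52 × 0.07 = 0.003549
The unnormalized weights sum to 0.13422.
P(impeller damage | evidence) = 0.0045864 / 0.13422 ≈ 0.034
P(electrical fault | evidence) = 0.029217 / 0.13422 ≈ 0.218
P(control-valve sticking | evidence) = 0.073094 / 0.13422 ≈ 0.545
P(coupling fatigue | evidence) = 0.023778 / 0.13422 ≈ 0.177
P(cooling blockage | evidence) = 0.003549 / 0.13422 ≈ 0.026

0.034, 0.218, 0.545, 0.177, 0.026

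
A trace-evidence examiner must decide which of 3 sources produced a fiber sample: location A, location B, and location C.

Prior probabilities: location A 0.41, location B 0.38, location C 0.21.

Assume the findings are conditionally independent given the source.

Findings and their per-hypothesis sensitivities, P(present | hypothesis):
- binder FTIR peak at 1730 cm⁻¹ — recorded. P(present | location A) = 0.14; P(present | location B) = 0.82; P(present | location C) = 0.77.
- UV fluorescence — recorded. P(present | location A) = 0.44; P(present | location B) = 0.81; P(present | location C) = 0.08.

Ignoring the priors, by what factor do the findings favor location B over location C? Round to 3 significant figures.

10.8

The Bayes factor is the ratio of the joint likelihoods of the evidence pattern under the two hypotheses.
  location B: 0.82 × 0.81 = 0.6642
  location C: 0.77 × 0.08 = 0.0616
Bayes factor = 0.6642 / 0.0616 ≈ 10.8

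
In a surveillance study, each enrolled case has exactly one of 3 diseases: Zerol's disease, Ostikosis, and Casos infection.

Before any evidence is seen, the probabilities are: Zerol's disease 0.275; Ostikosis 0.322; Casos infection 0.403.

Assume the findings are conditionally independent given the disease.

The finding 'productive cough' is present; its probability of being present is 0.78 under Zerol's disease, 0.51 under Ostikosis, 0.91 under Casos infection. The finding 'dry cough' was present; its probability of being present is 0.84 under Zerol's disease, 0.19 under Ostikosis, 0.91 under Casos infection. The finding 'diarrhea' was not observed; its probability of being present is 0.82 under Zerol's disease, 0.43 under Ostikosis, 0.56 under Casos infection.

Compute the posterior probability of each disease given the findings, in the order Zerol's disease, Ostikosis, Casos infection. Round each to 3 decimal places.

0.165, 0.090, 0.745

By Bayes' rule with conditional independence, the unnormalized weight for each hypothesis is prior × ∏ likelihoods (using 1 − P(present | H) for each absent finding):
  Zerol's disease: 0.275 × 0.78 × 0.84 × (1 − 0.82) = 0.032432
  Ostikosis: 0.322 × 0.51 × 0.19 × (1 − 0.43) = 0.017785
  Casos infection: 0.403 × 0.91 × 0.91 × (1 − 0.56) = 0.14684
Marginal likelihood of the evidence = 0.19706.
P(Zerol's disease | evidence) = 0.032432 / 0.19706 ≈ 0.165
P(Ostikosis | evidence) = 0.017785 / 0.19706 ≈ 0.090
P(Casos infection | evidence) = 0.14684 / 0.19706 ≈ 0.745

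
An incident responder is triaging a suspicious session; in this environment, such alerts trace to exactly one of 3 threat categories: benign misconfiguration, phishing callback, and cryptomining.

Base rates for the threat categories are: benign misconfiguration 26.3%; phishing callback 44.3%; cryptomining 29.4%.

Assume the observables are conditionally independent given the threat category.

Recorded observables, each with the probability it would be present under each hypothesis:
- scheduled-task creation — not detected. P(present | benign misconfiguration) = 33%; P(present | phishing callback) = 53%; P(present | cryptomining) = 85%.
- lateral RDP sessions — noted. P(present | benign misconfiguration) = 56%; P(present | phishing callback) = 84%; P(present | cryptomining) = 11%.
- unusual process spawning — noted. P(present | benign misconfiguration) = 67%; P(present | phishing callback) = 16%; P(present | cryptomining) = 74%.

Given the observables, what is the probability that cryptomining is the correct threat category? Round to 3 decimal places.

0.037

Multiply each prior by the joint likelihood of the observable pattern (using 1 − P(present | H) for each absent observable):
  benign misconfiguration: 0.263 × (1 − 0.33) × 0.56 × 0.67 = 0.066114
  phishing callback: 0.443 × (1 − 0.53) × 0.84 × 0.16 = 0.027983
  cryptomining: 0.294 × (1 − 0.85) × 0.11 × 0.74 = 0.0035897
Marginal likelihood of the evidence = 0.097687.
P(cryptomining | evidence) = 0.0035897 / 0.097687 ≈ 0.037.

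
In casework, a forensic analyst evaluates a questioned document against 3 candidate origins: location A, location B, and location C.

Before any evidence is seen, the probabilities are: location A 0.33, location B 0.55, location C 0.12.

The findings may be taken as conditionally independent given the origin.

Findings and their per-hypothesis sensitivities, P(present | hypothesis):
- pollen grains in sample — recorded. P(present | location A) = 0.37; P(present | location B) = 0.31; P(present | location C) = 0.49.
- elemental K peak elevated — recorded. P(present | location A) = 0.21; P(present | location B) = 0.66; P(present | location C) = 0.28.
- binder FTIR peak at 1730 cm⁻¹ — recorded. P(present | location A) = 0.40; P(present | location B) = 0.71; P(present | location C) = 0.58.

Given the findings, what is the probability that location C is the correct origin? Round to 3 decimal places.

0.096

Multiply each prior by the joint likelihood of the evidence pattern:
  location A: 0.33 × 0.37 × 0.21 × 0.40 = 0.010256
  location B: 0.55 × 0.31 × 0.66 × 0.71 = 0.079896
  location C: 0.12 × 0.49 × 0.28 × 0.58 = 0.0095491
Marginal likelihood of the evidence = 0.099702.
P(location C | evidence) = 0.0095491 / 0.099702 ≈ 0.096.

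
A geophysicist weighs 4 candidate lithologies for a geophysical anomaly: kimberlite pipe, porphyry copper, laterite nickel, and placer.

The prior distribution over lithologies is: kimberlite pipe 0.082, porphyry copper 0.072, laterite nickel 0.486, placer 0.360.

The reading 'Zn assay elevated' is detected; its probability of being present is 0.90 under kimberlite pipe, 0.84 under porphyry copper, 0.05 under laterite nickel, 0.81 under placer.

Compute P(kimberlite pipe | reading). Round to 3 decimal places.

0.164

By Bayes' rule, the unnormalized weight for each hypothesis is prior × likelihood:
  kimberlite pipe: 0.082 × 0.90 = 0.0738
  porphyry copper: 0.072 × 0.84 = 0.06048
  laterite nickel: 0.486 × 0.05 = 0.0243
  placer: 0.360 × 0.81 = 0.2916
Marginal likelihood of the evidence = 0.45018.
P(kimberlite pipe | evidence) = 0.0738 / 0.45018 ≈ 0.164.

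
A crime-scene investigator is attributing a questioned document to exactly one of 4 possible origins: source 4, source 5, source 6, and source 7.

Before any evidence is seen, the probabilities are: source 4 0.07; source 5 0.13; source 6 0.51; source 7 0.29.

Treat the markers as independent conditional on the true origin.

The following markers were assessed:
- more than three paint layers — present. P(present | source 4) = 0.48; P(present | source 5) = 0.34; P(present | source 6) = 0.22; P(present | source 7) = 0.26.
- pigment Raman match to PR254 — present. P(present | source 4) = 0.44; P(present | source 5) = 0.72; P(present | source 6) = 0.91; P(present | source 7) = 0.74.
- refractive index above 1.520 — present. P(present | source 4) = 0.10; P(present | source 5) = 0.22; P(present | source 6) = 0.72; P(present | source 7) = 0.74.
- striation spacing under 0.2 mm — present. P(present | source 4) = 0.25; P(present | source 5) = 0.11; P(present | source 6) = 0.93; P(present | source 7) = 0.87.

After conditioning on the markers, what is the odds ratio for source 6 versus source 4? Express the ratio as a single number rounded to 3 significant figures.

185

Posterior odds equal prior odds times the likelihood ratio; only the two competing hypotheses matter.
  source 6: 0.51 × 0.22 × 0.91 × 0.72 × 0.93 = 0.068367
  source 4: 0.07 × 0.48 × 0.44 × 0.10 × 0.25 = 0.0003696
Odds(source 6 : source 4) = 0.068367 / 0.0003696 ≈ 185.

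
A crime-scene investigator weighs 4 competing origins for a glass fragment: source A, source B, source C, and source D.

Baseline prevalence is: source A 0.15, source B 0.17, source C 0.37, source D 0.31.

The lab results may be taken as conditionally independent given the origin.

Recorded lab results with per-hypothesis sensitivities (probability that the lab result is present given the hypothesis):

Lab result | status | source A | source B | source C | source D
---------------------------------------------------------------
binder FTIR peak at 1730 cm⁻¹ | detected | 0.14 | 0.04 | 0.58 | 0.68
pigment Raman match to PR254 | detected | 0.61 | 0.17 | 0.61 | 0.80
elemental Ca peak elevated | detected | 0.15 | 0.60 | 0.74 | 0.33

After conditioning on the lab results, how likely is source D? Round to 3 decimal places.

0.359

Multiply each prior by the joint likelihood of the lab result pattern:
  source A: 0.15 × 0.14 × 0.61 × 0.15 = 0.0019215
  source B: 0.17 × 0.04 × 0.17 × 0.60 = 0.0006936
  source C: 0.37 × 0.58 × 0.61 × 0.74 = 0.09687
  source D: 0.31 × 0.68 × 0.80 × 0.33 = 0.055651
Normalizing constant Z = 0.0019215 + 0.0006936 + 0.09687 + 0.055651 = 0.15514.
P(source D | evidence) = 0.055651 / 0.15514 ≈ 0.359.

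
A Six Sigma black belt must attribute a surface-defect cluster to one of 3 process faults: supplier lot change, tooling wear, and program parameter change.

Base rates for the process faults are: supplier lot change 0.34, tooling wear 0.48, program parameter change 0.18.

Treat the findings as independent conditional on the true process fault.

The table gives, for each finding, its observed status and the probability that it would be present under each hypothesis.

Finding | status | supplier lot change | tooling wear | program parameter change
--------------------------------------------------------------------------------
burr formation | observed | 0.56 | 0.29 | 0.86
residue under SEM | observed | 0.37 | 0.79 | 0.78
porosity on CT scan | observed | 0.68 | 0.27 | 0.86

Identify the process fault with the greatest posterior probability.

program parameter change

By Bayes' rule with conditional independence, the unnormalized weight for each hypothesis is prior × ∏ likelihoods:
  supplier lot change: 0.34 × 0.56 × 0.37 × 0.68 = 0.047905
  tooling wear: 0.48 × 0.29 × 0.79 × 0.27 = 0.029691
  program parameter change: 0.18 × 0.86 × 0.78 × 0.86 = 0.10384
The unnormalized weights sum to 0.18144.
P(supplier lot change | evidence) ≈ 0.047905 / 0.18144 ≈ 0.264
P(tooling wear | evidence) ≈ 0.029691 / 0.18144 ≈ 0.164
P(program parameter change | evidence) ≈ 0.10384 / 0.18144 ≈ 0.572
The largest is 0.572, so program parameter change is most probable.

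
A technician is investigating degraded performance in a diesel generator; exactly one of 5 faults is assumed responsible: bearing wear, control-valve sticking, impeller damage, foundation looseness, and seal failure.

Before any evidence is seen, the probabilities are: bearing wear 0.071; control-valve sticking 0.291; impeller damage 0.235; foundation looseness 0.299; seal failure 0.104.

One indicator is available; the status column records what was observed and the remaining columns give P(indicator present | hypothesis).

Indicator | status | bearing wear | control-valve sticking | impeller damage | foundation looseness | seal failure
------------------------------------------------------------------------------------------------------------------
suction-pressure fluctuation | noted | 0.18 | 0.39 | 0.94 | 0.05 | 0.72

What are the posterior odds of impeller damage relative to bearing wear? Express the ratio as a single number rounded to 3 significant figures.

The normalizing constant cancels in an odds ratio, so compute prior × likelihood for the two hypotheses only:
  impeller damage: 0.235 × 0.94 = 0.2209
  bearing wear: 0.071 × 0.18 = 0.01278
Odds(impeller damage : bearing wear) = 0.2209 / 0.01278 ≈ 17.3.

17.3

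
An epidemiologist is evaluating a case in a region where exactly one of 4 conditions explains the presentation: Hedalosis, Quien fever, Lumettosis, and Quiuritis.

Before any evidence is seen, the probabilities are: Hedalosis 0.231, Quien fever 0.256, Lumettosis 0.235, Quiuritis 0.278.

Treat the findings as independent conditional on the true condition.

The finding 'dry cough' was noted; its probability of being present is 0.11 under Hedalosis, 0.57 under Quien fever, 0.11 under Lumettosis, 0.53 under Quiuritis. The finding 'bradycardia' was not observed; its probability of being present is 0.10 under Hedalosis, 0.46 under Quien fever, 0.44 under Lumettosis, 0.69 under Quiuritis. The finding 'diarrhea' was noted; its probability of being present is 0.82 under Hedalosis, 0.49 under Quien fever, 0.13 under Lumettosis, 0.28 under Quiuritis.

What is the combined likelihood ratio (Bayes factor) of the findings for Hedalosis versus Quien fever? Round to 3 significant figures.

Joint likelihood of the evidence pattern under each hypothesis (using 1 − P(present | H) for each absent finding):
  Hedalosis: 0.11 × (1 − 0.10) × 0.82 = 0.08118
  Quien fever: 0.57 × (1 − 0.46) × 0.49 = 0.15082
Bayes factor = 0.08118 / 0.15082 ≈ 0.538

0.538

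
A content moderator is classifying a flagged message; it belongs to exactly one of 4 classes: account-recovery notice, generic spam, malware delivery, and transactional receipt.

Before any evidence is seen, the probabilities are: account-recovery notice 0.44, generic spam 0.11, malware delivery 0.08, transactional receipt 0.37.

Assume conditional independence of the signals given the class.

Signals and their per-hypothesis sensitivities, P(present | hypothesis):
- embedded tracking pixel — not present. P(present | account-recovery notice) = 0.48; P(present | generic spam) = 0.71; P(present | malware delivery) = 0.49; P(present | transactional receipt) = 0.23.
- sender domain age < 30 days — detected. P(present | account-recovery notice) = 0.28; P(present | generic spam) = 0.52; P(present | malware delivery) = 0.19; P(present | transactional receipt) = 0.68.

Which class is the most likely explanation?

transactional receipt

For each hypothesis, the unnormalized posterior weight is prior × product of the signal likelihoods (using 1 − P(present | H) for each absent signal):
  account-recovery notice: 0.44 × (1 − 0.48) × 0.28 = 0.064064
  generic spam: 0.11 × (1 − 0.71) × 0.52 = 0.016588
  malware delivery: 0.08 × (1 − 0.49) × 0.19 = 0.007752
  transactional receipt: 0.37 × (1 − 0.23) × 0.68 = 0.19373
The unnormalized weights sum to 0.28214.
P(account-recovery notice | evidence) ≈ 0.064064 / 0.28214 ≈ 0.227
P(generic spam | evidence) ≈ 0.016588 / 0.28214 ≈ 0.059
P(malware delivery | evidence) ≈ 0.007752 / 0.28214 ≈ 0.027
P(transactional receipt | evidence) ≈ 0.19373 / 0.28214 ≈ 0.687
The largest is 0.687, so transactional receipt is most probable.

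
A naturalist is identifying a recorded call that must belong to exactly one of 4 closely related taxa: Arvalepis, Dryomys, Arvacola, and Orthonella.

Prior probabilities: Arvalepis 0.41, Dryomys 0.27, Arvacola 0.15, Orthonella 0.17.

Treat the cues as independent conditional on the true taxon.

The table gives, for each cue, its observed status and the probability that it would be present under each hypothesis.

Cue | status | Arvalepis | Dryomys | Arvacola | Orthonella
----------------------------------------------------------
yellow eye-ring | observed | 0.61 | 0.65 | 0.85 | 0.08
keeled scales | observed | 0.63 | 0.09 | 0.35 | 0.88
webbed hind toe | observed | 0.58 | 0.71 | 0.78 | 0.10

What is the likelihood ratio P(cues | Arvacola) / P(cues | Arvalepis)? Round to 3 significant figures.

1.04

The Bayes factor is the ratio of the joint likelihoods of the cue pattern under the two hypotheses.
  Arvacola: 0.85 × 0.35 × 0.78 = 0.23205
  Arvalepis: 0.61 × 0.63 × 0.58 = 0.22289
Bayes factor = 0.23205 / 0.22289 ≈ 1.04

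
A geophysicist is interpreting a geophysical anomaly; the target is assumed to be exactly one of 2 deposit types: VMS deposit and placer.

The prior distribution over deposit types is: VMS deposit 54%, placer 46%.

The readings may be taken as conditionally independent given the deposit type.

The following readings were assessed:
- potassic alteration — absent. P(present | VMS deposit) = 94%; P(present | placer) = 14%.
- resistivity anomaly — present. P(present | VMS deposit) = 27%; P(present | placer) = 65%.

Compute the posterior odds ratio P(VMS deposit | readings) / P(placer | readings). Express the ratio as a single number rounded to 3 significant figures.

Posterior odds equal prior odds times the likelihood ratio; only the two competing hypotheses matter (using 1 − P(present | H) for each absent reading).
  VMS deposit: 0.54 × (1 − 0.94) × 0.27 = 0.008748
  placer: 0.46 × (1 − 0.14) × 0.65 = 0.25714
Odds(VMS deposit : placer) = 0.008748 / 0.25714 ≈ 0.0340.

0.0340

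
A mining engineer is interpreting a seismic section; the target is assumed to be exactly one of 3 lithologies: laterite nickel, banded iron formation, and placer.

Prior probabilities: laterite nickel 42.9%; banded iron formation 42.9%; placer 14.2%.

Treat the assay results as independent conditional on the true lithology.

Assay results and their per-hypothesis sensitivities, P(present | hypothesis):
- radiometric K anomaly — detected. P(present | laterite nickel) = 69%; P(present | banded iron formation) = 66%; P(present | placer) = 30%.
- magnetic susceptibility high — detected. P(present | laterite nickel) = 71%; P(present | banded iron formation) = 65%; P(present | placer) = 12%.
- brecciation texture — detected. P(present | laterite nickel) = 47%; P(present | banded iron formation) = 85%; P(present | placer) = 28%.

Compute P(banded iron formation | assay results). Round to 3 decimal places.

Multiply each prior by the joint likelihood of the assay result pattern:
  laterite nickel: 0.429 × 0.69 × 0.71 × 0.47 = 0.098779
  banded iron formation: 0.429 × 0.66 × 0.65 × 0.85 = 0.15643
  placer: 0.142 × 0.30 × 0.12 × 0.28 = 0.0014314
Marginal likelihood of the evidence = 0.25664.
P(banded iron formation | evidence) = 0.15643 / 0.25664 ≈ 0.610.

0.610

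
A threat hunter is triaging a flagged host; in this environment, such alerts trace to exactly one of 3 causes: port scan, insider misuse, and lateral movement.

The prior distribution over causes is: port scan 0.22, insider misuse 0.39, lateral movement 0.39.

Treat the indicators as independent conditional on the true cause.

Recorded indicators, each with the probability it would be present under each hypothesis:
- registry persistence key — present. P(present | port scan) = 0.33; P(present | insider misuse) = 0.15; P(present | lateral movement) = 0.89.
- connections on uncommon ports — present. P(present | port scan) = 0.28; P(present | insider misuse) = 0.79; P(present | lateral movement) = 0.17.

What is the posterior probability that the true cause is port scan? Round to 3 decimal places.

0.162

Multiply each prior by the joint likelihood of the indicator pattern:
  port scan: 0.22 × 0.33 × 0.28 = 0.020328
  insider misuse: 0.39 × 0.15 × 0.79 = 0.046215
  lateral movement: 0.39 × 0.89 × 0.17 = 0.059007
Normalizing constant Z = 0.020328 + 0.046215 + 0.059007 = 0.12555.
P(port scan | evidence) = 0.020328 / 0.12555 ≈ 0.162.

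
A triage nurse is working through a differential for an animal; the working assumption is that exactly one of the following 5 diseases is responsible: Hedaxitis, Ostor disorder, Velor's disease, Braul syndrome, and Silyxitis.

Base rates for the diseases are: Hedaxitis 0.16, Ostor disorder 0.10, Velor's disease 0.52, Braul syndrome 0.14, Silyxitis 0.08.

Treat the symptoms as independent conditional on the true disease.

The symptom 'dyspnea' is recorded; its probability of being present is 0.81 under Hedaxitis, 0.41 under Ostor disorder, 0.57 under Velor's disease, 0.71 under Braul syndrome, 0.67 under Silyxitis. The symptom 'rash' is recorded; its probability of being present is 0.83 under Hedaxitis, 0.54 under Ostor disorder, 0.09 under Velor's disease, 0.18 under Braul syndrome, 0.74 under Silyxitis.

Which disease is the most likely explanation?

Hedaxitis

Multiply each prior by the joint likelihood of the symptom pattern:
  Hedaxitis: 0.16 × 0.81 × 0.83 = 0.10757
  Ostor disorder: 0.10 × 0.41 × 0.54 = 0.02214
  Velor's disease: 0.52 × 0.57 × 0.09 = 0.026676
  Braul syndrome: 0.14 × 0.71 × 0.18 = 0.017892
  Silyxitis: 0.08 × 0.67 × 0.74 = 0.039664
The unnormalized weights sum to 0.21394.
P(Hedaxitis | evidence) ≈ 0.10757 / 0.21394 ≈ 0.503
P(Ostor disorder | evidence) ≈ 0.02214 / 0.21394 ≈ 0.103
P(Velor's disease | evidence) ≈ 0.026676 / 0.21394 ≈ 0.125
P(Braul syndrome | evidence) ≈ 0.017892 / 0.21394 ≈ 0.084
P(Silyxitis | evidence) ≈ 0.039664 / 0.21394 ≈ 0.185
The largest is 0.503, so Hedaxitis is most probable.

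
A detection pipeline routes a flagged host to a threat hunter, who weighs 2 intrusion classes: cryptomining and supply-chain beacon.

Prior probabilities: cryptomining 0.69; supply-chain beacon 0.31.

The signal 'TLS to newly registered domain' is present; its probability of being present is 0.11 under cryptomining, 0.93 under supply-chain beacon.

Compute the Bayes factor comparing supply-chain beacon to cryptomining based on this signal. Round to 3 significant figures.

The Bayes factor is the ratio of the two likelihoods.
  supply-chain beacon: 0.93
  cryptomining: 0.11
Bayes factor = 0.93 / 0.11 ≈ 8.45

8.45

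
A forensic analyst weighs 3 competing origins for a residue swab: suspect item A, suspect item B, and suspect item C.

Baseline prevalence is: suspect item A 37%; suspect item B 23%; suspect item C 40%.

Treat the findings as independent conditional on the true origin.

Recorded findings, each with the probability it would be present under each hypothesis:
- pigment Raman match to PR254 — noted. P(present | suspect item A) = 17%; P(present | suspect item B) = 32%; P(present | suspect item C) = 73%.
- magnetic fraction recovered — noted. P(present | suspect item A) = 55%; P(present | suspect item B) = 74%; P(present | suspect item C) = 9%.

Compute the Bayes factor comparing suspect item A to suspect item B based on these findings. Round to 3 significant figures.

Take the product of per-finding likelihoods under each hypothesis, then divide.
  suspect item A: 0.17 × 0.55 = 0.0935
  suspect item B: 0.32 × 0.74 = 0.2368
Bayes factor = 0.0935 / 0.2368 ≈ 0.395

0.395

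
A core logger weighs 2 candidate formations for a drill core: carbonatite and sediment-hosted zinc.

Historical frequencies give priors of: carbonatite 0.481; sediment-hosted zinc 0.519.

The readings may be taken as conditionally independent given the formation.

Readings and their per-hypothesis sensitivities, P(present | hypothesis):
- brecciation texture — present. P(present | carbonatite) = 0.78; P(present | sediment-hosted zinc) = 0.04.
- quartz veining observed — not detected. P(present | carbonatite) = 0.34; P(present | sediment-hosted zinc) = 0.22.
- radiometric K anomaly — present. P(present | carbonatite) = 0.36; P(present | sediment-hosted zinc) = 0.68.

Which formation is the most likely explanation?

Multiply each prior by the joint likelihood of the reading pattern (using 1 − P(present | H) for each absent reading):
  carbonatite: 0.481 × 0.78 × (1 − 0.34) × 0.36 = 0.089143
  sediment-hosted zinc: 0.519 × 0.04 × (1 − 0.22) × 0.68 = 0.011011
Normalizing constant Z = 0.089143 + 0.011011 = 0.10015.
P(carbonatite | evidence) ≈ 0.089143 / 0.10015 ≈ 0.890
P(sediment-hosted zinc | evidence) ≈ 0.011011 / 0.10015 ≈ 0.110
The largest is 0.890, so carbonatite is most probable.

carbonatite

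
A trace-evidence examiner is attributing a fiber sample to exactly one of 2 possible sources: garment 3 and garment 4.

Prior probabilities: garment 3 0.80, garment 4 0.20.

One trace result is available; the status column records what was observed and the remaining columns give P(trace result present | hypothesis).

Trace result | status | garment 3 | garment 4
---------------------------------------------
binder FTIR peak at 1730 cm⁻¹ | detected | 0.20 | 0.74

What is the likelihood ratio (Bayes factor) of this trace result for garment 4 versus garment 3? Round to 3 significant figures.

The Bayes factor is the ratio of the two likelihoods.
  garment 4: 0.74
  garment 3: 0.2
Bayes factor = 0.74 / 0.2 ≈ 3.70

3.70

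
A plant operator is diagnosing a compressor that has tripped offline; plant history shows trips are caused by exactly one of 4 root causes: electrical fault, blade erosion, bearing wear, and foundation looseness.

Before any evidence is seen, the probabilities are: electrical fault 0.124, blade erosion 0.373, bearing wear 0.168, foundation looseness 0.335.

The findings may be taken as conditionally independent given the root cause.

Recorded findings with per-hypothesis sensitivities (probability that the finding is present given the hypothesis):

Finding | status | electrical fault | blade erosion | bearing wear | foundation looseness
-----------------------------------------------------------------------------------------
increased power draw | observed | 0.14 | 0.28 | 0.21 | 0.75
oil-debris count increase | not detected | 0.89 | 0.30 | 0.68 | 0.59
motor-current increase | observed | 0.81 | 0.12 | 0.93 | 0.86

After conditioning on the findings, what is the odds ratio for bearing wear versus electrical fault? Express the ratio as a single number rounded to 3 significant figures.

6.79

The normalizing constant cancels in an odds ratio, so compute prior × likelihood for the two hypotheses only (using 1 − P(present | H) for each absent finding):
  bearing wear: 0.168 × 0.21 × (1 − 0.68) × 0.93 = 0.010499
  electrical fault: 0.124 × 0.14 × (1 − 0.89) × 0.81 = 0.0015468
Posterior odds = 0.010499 / 0.0015468 ≈ 6.79.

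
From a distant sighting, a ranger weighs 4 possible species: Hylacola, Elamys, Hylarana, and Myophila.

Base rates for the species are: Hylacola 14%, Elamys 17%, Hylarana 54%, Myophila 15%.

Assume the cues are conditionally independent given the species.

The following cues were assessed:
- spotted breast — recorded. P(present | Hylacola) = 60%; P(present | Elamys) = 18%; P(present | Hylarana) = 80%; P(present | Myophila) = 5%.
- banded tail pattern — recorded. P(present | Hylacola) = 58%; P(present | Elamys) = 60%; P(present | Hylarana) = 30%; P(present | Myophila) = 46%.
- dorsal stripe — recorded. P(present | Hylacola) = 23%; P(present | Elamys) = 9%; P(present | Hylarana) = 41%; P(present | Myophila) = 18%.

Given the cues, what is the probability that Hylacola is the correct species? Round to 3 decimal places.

Multiply each prior by the joint likelihood of the cue pattern:
  Hylacola: 0.14 × 0.60 × 0.58 × 0.23 = 0.011206
  Elamys: 0.17 × 0.18 × 0.60 × 0.09 = 0.0016524
  Hylarana: 0.54 × 0.80 × 0.30 × 0.41 = 0.053136
  Myophila: 0.15 × 0.05 × 0.46 × 0.18 = 0.000621
The unnormalized weights sum to 0.066615.
P(Hylacola | evidence) = 0.011206 / 0.066615 ≈ 0.168.

0.168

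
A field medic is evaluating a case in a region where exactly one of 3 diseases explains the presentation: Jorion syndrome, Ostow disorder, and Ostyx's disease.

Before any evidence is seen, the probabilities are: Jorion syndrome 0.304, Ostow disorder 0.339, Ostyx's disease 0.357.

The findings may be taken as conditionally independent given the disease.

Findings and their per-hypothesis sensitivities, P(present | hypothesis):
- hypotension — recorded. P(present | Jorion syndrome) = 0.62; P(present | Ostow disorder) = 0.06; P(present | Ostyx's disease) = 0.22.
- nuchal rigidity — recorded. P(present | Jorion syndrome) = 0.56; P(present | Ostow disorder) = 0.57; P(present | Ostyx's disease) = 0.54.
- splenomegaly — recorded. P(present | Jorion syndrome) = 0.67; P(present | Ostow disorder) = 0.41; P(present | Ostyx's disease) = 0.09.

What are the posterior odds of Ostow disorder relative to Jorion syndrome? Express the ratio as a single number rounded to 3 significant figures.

0.0672

Unnormalized posterior weight (prior times the finding likelihoods) for each of the two hypotheses:
  Ostow disorder: 0.339 × 0.06 × 0.57 × 0.41 = 0.0047535
  Jorion syndrome: 0.304 × 0.62 × 0.56 × 0.67 = 0.070718
Odds(Ostow disorder : Jorion syndrome) = 0.0047535 / 0.070718 ≈ 0.0672.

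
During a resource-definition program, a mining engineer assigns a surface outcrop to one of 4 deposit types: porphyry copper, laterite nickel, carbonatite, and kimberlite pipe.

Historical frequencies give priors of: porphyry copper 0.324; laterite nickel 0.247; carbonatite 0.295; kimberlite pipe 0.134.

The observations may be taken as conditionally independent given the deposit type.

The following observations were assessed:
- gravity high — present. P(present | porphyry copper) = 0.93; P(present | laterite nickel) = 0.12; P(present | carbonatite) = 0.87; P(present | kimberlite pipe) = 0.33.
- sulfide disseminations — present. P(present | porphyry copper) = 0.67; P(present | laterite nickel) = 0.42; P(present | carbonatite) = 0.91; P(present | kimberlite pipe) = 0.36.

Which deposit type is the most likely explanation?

carbonatite

By Bayes' rule with conditional independence, the unnormalized weight for each hypothesis is prior × ∏ likelihoods:
  porphyry copper: 0.324 × 0.93 × 0.67 = 0.20188
  laterite nickel: 0.247 × 0.12 × 0.42 = 0.012449
  carbonatite: 0.295 × 0.87 × 0.91 = 0.23355
  kimberlite pipe: 0.134 × 0.33 × 0.36 = 0.015919
Normalizing constant Z = 0.20188 + 0.012449 + 0.23355 + 0.015919 = 0.4638.
P(porphyry copper | evidence) ≈ 0.20188 / 0.4638 ≈ 0.435
P(laterite nickel | evidence) ≈ 0.012449 / 0.4638 ≈ 0.027
P(carbonatite | evidence) ≈ 0.23355 / 0.4638 ≈ 0.504
P(kimberlite pipe | evidence) ≈ 0.015919 / 0.4638 ≈ 0.034
The largest is 0.504, so carbonatite is most probable.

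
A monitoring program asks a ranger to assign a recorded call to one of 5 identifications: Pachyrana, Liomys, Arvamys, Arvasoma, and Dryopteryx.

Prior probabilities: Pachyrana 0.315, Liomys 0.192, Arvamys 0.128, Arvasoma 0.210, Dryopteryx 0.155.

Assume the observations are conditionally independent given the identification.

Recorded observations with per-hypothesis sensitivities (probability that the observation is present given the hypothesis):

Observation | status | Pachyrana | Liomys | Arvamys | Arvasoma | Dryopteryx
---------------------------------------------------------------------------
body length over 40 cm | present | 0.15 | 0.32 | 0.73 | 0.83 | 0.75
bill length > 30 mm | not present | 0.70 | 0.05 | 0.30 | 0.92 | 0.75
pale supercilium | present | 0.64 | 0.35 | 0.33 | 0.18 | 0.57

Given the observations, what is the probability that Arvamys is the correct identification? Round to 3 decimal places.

For each hypothesis, the unnormalized posterior weight is prior × product of the observation likelihoods (using 1 − P(present | H) for each absent observation):
  Pachyrana: 0.315 × 0.15 × (1 − 0.70) × 0.64 = 0.009072
  Liomys: 0.192 × 0.32 × (1 − 0.05) × 0.35 = 0.020429
  Arvamys: 0.128 × 0.73 × (1 − 0.30) × 0.33 = 0.021585
  Arvasoma: 0.210 × 0.83 × (1 − 0.92) × 0.18 = 0.0025099
  Dryopteryx: 0.155 × 0.75 × (1 − 0.75) × 0.57 = 0.016566
Marginal likelihood of the evidence = 0.070161.
P(Arvamys | evidence) = 0.021585 / 0.070161 ≈ 0.308.

0.308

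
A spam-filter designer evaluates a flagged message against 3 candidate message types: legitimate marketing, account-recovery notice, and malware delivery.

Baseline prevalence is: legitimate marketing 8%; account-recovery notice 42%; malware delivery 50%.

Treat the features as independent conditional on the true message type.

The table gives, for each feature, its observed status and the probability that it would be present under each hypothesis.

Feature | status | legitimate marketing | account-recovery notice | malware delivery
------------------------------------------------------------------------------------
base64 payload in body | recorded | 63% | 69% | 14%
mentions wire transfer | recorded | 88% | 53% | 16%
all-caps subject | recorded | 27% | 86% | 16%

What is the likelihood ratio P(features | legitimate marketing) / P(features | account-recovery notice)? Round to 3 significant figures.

0.476

The Bayes factor is the ratio of the joint likelihoods of the feature pattern under the two hypotheses.
  legitimate marketing: 0.63 × 0.88 × 0.27 = 0.14969
  account-recovery notice: 0.69 × 0.53 × 0.86 = 0.3145
Bayes factor = 0.14969 / 0.3145 ≈ 0.476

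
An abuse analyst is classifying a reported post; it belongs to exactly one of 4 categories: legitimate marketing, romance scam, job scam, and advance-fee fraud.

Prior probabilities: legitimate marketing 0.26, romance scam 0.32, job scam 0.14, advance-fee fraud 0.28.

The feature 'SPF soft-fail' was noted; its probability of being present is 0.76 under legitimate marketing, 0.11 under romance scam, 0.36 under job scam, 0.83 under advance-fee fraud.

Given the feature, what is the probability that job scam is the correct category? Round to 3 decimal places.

0.098

For each hypothesis, the unnormalized posterior weight is prior × likelihood:
  legitimate marketing: 0.26 × 0.76 = 0.1976
  romance scam: 0.32 × 0.11 = 0.0352
  job scam: 0.14 × 0.36 = 0.0504
  advance-fee fraud: 0.28 × 0.83 = 0.2324
The unnormalized weights sum to 0.5156.
P(job scam | evidence) = 0.0504 / 0.5156 ≈ 0.098.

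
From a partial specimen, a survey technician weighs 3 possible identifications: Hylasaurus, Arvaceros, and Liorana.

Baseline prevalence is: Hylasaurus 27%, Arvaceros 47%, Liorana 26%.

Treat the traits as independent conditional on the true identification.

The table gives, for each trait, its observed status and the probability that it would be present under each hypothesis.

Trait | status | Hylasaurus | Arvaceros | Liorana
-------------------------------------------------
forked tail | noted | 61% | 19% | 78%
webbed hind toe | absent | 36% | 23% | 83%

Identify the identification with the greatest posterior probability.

Hylasaurus

Multiply each prior by the joint likelihood of the trait pattern (using 1 − P(present | H) for each absent trait):
  Hylasaurus: 0.27 × 0.61 × (1 − 0.36) = 0.10541
  Arvaceros: 0.47 × 0.19 × (1 − 0.23) = 0.068761
  Liorana: 0.26 × 0.78 × (1 − 0.83) = 0.034476
Marginal likelihood of the evidence = 0.20865.
P(Hylasaurus | evidence) ≈ 0.10541 / 0.20865 ≈ 0.505
P(Arvaceros | evidence) ≈ 0.068761 / 0.20865 ≈ 0.330
P(Liorana | evidence) ≈ 0.034476 / 0.20865 ≈ 0.165
The largest is 0.505, so Hylasaurus is most probable.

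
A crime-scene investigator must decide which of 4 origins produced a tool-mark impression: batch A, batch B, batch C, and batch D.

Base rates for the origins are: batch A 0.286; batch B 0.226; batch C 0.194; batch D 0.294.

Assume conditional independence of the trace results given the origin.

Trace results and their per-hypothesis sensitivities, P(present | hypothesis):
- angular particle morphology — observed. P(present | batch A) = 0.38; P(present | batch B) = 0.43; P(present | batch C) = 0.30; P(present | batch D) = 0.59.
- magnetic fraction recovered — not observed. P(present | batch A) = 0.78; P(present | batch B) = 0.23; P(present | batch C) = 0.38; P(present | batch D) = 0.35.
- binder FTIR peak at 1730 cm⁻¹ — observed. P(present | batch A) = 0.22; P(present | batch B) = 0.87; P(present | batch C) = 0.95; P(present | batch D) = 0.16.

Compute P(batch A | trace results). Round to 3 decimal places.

0.043

By Bayes' rule with conditional independence, the unnormalized weight for each hypothesis is prior × ∏ likelihoods (using 1 − P(present | H) for each absent trace result):
  batch A: 0.286 × 0.38 × (1 − 0.78) × 0.22 = 0.0052601
  batch B: 0.226 × 0.43 × (1 − 0.23) × 0.87 = 0.065101
  batch C: 0.194 × 0.30 × (1 − 0.38) × 0.95 = 0.03428
  batch D: 0.294 × 0.59 × (1 − 0.35) × 0.16 = 0.01804
The unnormalized weights sum to 0.12268.
P(batch A | evidence) = 0.0052601 / 0.12268 ≈ 0.043.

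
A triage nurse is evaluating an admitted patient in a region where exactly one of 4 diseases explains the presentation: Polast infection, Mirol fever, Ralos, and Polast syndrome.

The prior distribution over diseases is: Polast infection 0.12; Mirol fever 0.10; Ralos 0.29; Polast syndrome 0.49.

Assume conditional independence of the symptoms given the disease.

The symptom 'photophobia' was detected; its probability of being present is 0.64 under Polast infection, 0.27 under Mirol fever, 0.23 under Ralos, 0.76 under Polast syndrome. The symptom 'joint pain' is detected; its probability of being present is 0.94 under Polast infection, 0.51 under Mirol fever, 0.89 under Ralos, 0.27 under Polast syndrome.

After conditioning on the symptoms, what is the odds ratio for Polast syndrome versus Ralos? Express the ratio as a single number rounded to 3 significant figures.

The normalizing constant cancels in an odds ratio, so compute prior × likelihood for the two hypotheses only:
  Polast syndrome: 0.49 × 0.76 × 0.27 = 0.10055
  Ralos: 0.29 × 0.23 × 0.89 = 0.059363
Posterior odds = 0.10055 / 0.059363 ≈ 1.69.

1.69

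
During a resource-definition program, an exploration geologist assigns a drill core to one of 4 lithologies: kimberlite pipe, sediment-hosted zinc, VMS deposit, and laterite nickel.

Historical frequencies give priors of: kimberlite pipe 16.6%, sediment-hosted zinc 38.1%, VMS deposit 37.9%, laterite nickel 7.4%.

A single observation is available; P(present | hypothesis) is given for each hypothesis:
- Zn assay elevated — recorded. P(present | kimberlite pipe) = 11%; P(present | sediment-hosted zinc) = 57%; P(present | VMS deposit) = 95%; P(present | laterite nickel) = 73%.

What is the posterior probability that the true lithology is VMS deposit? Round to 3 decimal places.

0.554

For each hypothesis, the unnormalized posterior weight is prior × likelihood:
  kimberlite pipe: 0.166 × 0.11 = 0.01826
  sediment-hosted zinc: 0.381 × 0.57 = 0.21717
  VMS deposit: 0.379 × 0.95 = 0.36005
  laterite nickel: 0.074 × 0.73 = 0.05402
Marginal likelihood of the evidence = 0.6495.
P(VMS deposit | evidence) = 0.36005 / 0.6495 ≈ 0.554.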